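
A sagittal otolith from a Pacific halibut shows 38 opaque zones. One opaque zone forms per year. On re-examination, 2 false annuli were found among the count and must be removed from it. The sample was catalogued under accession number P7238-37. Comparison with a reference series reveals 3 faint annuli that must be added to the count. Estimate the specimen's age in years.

39 years

Adjusted count: 38 − 2 + 3 = 39 opaque zones.
One opaque zone per year makes the duration 39 years.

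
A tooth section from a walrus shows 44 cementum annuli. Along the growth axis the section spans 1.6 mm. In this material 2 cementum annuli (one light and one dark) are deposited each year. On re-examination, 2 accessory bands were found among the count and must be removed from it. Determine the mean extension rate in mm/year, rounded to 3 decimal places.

0.076 mm/year

True cementum annulus count = 44 − 2 = 42.
With 2 cementum annuli per year, 42 / 2 = 21 years.
Mean rate = 1.6 mm / 21 years ≈ 0.076 mm/year.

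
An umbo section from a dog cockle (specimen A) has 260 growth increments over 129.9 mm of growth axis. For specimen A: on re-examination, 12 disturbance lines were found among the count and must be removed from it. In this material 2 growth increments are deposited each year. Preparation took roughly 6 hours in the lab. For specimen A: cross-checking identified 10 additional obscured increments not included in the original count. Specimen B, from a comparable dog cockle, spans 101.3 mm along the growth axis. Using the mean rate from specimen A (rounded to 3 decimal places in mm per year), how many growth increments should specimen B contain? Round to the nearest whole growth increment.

201 growth increments

Specimen A: true growth increment count = 260 − 12 + 10 = 258.
Specimen A: with 2 growth increments per year, 258 / 2 = 129 years.
A: Mean rate = 129.9 mm / 129 years ≈ 1.007 mm per year.
Specimen B: 101.3 mm / 1.007 mm per year = 100.60 years; at 2 growth increments per year that is 100.60 × 2 ≈ 201 growth increments.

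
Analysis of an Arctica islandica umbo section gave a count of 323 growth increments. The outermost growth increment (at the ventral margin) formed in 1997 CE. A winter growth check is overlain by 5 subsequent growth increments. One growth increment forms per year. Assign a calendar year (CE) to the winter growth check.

5 growth increments post-date the winter growth check.
1997 − 5 = 1992 CE.

1992 CE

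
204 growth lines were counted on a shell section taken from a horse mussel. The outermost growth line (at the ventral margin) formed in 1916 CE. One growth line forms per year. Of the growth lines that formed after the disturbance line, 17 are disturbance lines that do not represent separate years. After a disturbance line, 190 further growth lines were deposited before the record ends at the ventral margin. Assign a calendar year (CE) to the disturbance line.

190 growth lines formed after the disturbance line.
Excluding 17 false growth lines: 190 − 17 = 173.
The growth line at the ventral margin is 1916 CE, so the disturbance line dates to 1916 − 173 = 1743 CE.

1743 CE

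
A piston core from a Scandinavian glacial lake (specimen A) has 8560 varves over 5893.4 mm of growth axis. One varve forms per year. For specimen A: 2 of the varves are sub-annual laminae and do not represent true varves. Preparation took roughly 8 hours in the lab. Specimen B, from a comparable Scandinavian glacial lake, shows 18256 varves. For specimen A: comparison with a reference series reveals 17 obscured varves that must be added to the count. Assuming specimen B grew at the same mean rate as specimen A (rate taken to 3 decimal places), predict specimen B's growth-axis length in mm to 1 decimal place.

Specimen A: true varve count = 8560 − 2 + 17 = 8575.
A: Mean rate = 5893.4 mm / 8575 years ≈ 0.687 mm/yr.
For B, 0.687 mm/year × 18256 years = 12541.9 mm.

12541.9 mm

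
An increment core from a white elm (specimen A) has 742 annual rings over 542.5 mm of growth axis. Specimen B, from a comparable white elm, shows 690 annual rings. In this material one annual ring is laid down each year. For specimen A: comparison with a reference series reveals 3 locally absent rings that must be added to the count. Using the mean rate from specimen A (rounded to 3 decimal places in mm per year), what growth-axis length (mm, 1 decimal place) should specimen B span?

502.3 mm

Specimen A: correcting the raw count gives 742 + 3 = 745 true annual rings.
A: Extension rate ≈ 542.5 / 745 = 0.728 mm/yr.
B's length ≈ 0.728 × 690 = 502.3 mm.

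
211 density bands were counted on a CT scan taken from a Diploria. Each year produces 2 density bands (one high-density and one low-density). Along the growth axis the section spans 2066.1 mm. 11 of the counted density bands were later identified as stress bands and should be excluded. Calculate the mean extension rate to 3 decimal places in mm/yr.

20.661 mm/yr

Adjusted count: 211 − 11 = 200 density bands.
Dividing by 2 density bands per year: 200 / 2 = 100 years.
2066.1 mm over 100 years gives 2066.1 / 100 ≈ 20.661 mm/yr.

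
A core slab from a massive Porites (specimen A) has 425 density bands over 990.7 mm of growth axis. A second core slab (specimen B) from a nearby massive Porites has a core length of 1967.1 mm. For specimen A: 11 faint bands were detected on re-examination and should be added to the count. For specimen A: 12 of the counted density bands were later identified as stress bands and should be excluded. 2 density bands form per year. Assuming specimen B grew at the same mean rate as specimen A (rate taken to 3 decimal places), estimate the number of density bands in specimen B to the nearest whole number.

842 density bands

Specimen A: after corrections the count is 425 − 12 + 11 = 424 density bands.
Specimen A: 424 density bands at 2 per year is 424 / 2 = 212 years.
A: Extension rate ≈ 990.7 / 212 = 4.673 mm per year.
For B, 1967.1 / 4.673 = 420.95 years; at 2 density bands per year that is 420.95 × 2 ≈ 842 density bands.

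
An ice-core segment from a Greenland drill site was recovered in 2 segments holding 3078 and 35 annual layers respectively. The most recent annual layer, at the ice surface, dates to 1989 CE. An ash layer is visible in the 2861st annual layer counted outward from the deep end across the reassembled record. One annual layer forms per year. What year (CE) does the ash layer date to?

Total annual layers = 3078 + 35 = 3113.
The ash layer sits at annual layer 2861 from the deep end, so 3113 − 2861 = 252 annual layers formed after it.
The annual layer at the ice surface is 1989 CE, so the ash layer dates to 1989 − 252 = 1737 CE.

1737 CE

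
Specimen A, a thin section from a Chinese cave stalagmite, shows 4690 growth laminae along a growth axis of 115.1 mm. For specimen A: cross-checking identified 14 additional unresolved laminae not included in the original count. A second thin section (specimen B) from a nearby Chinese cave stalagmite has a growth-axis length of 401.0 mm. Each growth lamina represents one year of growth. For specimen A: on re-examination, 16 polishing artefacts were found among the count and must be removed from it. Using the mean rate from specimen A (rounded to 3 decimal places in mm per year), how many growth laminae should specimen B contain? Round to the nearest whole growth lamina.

16040 growth laminae

Specimen A: adjusted count: 4690 − 16 + 14 = 4688 growth laminae.
A: Extension rate ≈ 115.1 / 4688 = 0.025 mm/yr.
Specimen B: 401.0 mm / 0.025 mm per year = 16040.00 years ≈ 16040 growth laminae.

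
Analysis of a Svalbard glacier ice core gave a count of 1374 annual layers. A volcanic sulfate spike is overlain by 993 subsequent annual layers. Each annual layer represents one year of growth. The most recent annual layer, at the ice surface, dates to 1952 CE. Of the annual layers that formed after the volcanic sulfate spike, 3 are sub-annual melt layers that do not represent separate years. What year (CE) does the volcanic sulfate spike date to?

There are 993 annual layers younger than the volcanic sulfate spike.
993 − 3 false = 990 true annual layers after the volcanic sulfate spike.
1952 − 990 = 962 CE.

962 CE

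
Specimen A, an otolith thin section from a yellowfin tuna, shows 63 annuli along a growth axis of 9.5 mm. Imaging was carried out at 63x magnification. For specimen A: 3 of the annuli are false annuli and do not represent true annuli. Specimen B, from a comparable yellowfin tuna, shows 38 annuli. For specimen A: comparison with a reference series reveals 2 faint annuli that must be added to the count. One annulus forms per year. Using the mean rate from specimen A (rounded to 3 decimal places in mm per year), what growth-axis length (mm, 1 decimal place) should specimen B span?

Specimen A: adjusted count: 63 − 3 + 2 = 62 annuli.
A: Mean rate = 9.5 mm / 62 years ≈ 0.153 mm/yr.
Length of B = 0.153 × 38 = 5.8 mm.

5.8 mm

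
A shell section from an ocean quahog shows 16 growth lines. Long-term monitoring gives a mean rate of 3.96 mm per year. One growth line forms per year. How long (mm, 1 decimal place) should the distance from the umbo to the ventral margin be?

63.4 mm

16 years of growth are recorded.
16 years at 3.96 mm/year gives 3.96 × 16 = 63.4 mm.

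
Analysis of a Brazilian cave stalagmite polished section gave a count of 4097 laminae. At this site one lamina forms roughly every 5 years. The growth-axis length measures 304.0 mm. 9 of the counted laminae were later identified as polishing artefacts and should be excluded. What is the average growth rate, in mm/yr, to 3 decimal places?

Adjusted count: 4097 − 9 = 4088 laminae.
Multiplying by 5 years per lamina: 4088 × 5 = 20440 years.
Mean rate = 304.0 mm / 20440 years ≈ 0.015 mm/yr.

0.015 mm/yr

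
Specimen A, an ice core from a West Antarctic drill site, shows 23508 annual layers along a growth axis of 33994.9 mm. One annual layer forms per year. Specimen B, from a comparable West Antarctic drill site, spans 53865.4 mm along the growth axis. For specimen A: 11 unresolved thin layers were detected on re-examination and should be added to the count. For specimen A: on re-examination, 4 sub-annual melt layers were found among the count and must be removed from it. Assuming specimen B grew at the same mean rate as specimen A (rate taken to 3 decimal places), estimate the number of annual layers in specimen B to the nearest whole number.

Specimen A: correcting the raw count gives 23508 − 4 + 11 = 23515 true annual layers.
A: Mean rate = 33994.9 mm / 23515 years ≈ 1.446 mm/year.
For B, 53865.4 / 1.446 = 37251.31 years ≈ 37251 annual layers.

37251 annual layers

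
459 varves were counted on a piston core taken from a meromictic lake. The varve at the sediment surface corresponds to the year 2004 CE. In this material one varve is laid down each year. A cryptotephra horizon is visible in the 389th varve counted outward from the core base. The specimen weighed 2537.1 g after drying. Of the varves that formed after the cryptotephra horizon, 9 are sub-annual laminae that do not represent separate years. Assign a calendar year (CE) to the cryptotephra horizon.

1943 CE

Between varve 389 and the sediment surface there are 459 − 389 = 70 varves.
70 − 9 false = 61 true varves after the cryptotephra horizon.
Counting back 61 years from 2004 CE places the cryptotephra horizon in 2004 − 61 = 1943 CE.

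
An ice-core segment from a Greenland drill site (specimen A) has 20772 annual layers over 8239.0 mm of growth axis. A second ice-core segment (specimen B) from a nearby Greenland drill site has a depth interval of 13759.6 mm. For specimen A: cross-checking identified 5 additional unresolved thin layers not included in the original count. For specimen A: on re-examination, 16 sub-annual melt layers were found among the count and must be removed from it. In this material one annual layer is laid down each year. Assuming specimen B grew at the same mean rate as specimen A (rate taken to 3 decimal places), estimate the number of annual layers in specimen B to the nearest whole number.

34659 annual layers

Specimen A: after corrections the count is 20772 − 16 + 5 = 20761 annual layers.
A: 8239.0 mm over 20761 years gives 8239.0 / 20761 ≈ 0.397 mm/yr.
Specimen B: 13759.6 mm / 0.397 mm per year = 34658.94 years ≈ 34659 annual layers.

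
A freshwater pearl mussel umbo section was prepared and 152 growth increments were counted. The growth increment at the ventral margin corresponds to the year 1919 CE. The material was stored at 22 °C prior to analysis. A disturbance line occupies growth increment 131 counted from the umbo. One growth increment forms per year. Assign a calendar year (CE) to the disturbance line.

1898 CE

The disturbance line sits at growth increment 131 from the umbo, so 152 − 131 = 21 growth increments formed after it.
Counting back 21 years from 1919 CE places the disturbance line in 1919 − 21 = 1898 CE.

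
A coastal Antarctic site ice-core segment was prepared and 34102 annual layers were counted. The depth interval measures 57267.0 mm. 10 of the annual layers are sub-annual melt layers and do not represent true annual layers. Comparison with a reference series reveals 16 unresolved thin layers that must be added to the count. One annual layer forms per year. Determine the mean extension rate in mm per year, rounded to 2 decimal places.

True annual layer count = 34102 − 10 + 16 = 34108.
Mean rate = 57267.0 mm / 34108 years ≈ 1.68 mm per year.

1.68 mm per year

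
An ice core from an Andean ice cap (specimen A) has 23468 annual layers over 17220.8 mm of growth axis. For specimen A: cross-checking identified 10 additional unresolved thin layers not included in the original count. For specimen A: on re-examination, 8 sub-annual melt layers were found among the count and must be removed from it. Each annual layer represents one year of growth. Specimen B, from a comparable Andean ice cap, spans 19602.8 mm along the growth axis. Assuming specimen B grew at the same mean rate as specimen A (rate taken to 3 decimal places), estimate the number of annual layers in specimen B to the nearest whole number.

Specimen A: adjusted count: 23468 − 8 + 10 = 23470 annual layers.
A: 17220.8 mm over 23470 years gives 17220.8 / 23470 ≈ 0.734 mm per year.
B spans 19602.8 / 0.734 = 26706.81 years ≈ 26707 annual layers.

26707 annual layers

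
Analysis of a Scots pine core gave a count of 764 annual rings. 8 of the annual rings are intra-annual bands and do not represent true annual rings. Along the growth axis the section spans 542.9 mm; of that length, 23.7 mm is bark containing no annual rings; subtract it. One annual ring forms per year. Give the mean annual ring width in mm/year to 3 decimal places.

True annual ring count = 764 − 8 = 756.
Removing the 23.7 mm offcut leaves 542.9 − 23.7 = 519.2 mm.
Extension rate ≈ 519.2 / 756 = 0.687 mm/year.

0.687 mm/year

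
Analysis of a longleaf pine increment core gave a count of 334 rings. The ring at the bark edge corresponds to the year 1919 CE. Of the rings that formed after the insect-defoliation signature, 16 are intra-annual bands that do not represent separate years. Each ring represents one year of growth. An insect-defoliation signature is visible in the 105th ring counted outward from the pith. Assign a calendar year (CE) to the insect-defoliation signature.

1706 CE

The insect-defoliation signature sits at ring 105 from the pith, so 334 − 105 = 229 rings formed after it.
Removing the 16 false rings leaves 229 − 16 = 213 true rings beyond the insect-defoliation signature.
1919 − 213 = 1706 CE.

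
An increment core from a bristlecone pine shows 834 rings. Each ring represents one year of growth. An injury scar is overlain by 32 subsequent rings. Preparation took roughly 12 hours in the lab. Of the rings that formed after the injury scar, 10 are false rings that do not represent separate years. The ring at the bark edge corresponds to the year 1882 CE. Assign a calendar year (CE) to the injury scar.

32 rings post-date the injury scar.
Removing the 10 false rings leaves 32 − 10 = 22 true rings beyond the injury scar.
The ring at the bark edge is 1882 CE, so the injury scar dates to 1882 − 22 = 1860 CE.

1860 CE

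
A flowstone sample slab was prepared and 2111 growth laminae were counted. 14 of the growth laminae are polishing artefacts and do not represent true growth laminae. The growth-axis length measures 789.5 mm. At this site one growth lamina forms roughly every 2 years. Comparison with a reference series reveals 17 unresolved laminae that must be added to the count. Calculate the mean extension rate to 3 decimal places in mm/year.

Adjusted count: 2111 − 14 + 17 = 2114 growth laminae.
At 2 years per growth lamina, 2114 × 2 = 4228 years.
Extension rate ≈ 789.5 / 4228 = 0.187 mm/year.

0.187 mm/year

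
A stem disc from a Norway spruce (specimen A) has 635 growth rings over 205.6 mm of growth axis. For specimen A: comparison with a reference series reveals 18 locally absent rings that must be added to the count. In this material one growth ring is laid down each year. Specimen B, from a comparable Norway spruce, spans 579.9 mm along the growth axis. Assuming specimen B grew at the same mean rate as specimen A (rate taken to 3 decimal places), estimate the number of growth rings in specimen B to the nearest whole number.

1841 growth rings

Specimen A: after corrections the count is 635 + 18 = 653 growth rings.
A: Mean rate = 205.6 mm / 653 years ≈ 0.315 mm/year.
B spans 579.9 / 0.315 = 1840.95 years ≈ 1841 growth rings.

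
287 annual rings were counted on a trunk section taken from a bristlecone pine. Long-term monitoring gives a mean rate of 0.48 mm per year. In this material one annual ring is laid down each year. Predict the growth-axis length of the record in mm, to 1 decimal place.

The record spans 287 years at 0.48 mm per year.
Length ≈ 0.48 × 287 = 137.8 mm.

137.8 mm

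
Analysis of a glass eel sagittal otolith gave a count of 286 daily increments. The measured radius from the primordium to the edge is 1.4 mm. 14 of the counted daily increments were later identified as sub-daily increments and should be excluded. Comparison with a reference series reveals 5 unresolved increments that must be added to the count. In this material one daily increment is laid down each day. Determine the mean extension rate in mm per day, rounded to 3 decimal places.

0.005 mm per day

True daily increment count = 286 − 14 + 5 = 277.
1.4 mm over 277 days gives 1.4 / 277 ≈ 0.005 mm per day.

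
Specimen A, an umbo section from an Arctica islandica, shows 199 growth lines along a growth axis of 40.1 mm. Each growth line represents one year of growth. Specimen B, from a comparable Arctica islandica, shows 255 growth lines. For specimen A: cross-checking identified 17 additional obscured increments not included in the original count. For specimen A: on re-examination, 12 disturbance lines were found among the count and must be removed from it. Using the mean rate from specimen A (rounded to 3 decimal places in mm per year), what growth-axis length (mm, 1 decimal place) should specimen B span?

Specimen A: adjusted count: 199 − 12 + 17 = 204 growth lines.
A: Mean rate = 40.1 mm / 204 years ≈ 0.197 mm/yr.
Length of B = 0.197 × 255 = 50.2 mm.

50.2 mm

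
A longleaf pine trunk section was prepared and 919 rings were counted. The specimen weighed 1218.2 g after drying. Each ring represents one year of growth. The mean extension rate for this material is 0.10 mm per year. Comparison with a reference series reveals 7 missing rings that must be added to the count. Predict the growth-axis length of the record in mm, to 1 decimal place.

92.6 mm

True ring count = 919 + 7 = 926.
Predicted length = 0.10 mm/year × 926 years = 92.6 mm.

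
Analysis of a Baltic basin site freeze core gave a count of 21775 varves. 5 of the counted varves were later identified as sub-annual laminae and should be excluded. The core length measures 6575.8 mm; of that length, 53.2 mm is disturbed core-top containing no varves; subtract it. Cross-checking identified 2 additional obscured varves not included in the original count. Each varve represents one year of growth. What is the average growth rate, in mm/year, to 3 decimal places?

0.300 mm/year

After corrections the count is 21775 − 5 + 2 = 21772 varves.
Net length = 6575.8 − 53.2 = 6522.6 mm.
Extension rate ≈ 6522.6 / 21772 = 0.300 mm/year.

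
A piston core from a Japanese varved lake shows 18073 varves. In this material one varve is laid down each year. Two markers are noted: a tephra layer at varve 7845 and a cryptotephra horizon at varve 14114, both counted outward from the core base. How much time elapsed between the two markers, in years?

Separation: 14114 − 7845 = 6269 varves.
One varve per year makes the interval 6269 years.

6269 years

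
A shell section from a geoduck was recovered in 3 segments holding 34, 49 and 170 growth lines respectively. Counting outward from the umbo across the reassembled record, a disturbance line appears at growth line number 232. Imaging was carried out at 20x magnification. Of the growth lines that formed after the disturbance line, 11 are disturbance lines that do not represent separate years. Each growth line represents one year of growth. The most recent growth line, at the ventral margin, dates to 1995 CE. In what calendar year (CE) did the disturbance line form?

Total growth lines = 34 + 49 + 170 = 253.
253 − 232 = 21 growth lines lie beyond the disturbance line toward the ventral margin.
Excluding 11 false growth lines: 21 − 11 = 10.
1995 − 10 = 1985 CE.

1985 CE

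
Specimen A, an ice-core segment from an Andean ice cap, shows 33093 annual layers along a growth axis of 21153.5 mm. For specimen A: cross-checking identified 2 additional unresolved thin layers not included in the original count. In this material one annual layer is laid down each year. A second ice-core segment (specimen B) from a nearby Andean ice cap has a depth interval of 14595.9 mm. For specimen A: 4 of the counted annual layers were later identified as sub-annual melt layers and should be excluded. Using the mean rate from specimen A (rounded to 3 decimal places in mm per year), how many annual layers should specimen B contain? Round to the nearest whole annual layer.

Specimen A: adjusted count: 33093 − 4 + 2 = 33091 annual layers.
A: Mean rate = 21153.5 mm / 33091 years ≈ 0.639 mm/yr.
For B, 14595.9 / 0.639 = 22841.78 years ≈ 22842 annual layers.

22842 annual layers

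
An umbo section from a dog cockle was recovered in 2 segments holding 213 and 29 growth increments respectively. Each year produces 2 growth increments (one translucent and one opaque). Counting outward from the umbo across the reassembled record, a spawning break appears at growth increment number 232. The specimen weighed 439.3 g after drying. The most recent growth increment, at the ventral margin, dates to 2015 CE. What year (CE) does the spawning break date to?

Total growth increments = 213 + 29 = 242.
Between growth increment 232 and the ventral margin there are 242 − 232 = 10 growth increments.
Dividing by 2 growth increments per year: 10 / 2 = 5 years.
The growth increment at the ventral margin is 2015 CE, so the spawning break dates to 2015 − 5 = 2010 CE.

2010 CE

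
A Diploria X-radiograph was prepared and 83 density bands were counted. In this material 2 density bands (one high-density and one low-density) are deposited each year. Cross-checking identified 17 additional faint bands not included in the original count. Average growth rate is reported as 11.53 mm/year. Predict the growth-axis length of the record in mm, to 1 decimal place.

After corrections the count is 83 + 17 = 100 density bands.
Dividing by 2 density bands per year: 100 / 2 = 50 years.
50 years at 11.53 mm/year gives 11.53 × 50 = 576.5 mm.

576.5 mm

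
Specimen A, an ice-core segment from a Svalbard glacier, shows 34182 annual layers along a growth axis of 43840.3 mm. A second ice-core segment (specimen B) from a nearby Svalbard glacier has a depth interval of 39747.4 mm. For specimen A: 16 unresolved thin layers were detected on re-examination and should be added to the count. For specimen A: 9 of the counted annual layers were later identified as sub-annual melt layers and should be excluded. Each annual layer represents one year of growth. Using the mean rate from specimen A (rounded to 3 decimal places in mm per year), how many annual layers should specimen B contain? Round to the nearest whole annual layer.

Specimen A: adjusted count: 34182 − 9 + 16 = 34189 annual layers.
A: Mean rate = 43840.3 mm / 34189 years ≈ 1.282 mm/year.
For B, 39747.4 / 1.282 = 31004.21 years ≈ 31004 annual layers.

31004 annual layers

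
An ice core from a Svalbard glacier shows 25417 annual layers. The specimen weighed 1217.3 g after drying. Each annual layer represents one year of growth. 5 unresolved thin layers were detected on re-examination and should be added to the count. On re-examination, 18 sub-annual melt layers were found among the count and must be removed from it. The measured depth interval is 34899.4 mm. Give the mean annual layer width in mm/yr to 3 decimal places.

1.374 mm/yr

Correcting the raw count gives 25417 − 18 + 5 = 25404 true annual layers.
Mean rate = 34899.4 mm / 25404 years ≈ 1.374 mm/yr.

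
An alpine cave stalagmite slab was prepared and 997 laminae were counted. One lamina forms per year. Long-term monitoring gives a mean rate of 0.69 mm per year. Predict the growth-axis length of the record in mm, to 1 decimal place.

687.9 mm

997 years of growth are recorded.
997 years at 0.69 mm/year gives 0.69 × 997 = 687.9 mm.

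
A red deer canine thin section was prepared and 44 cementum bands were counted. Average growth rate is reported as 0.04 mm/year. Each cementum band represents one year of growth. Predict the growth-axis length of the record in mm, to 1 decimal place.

1.8 mm

The record spans 44 years at 0.04 mm per year.
Predicted length = 0.04 mm/year × 44 years = 1.8 mm.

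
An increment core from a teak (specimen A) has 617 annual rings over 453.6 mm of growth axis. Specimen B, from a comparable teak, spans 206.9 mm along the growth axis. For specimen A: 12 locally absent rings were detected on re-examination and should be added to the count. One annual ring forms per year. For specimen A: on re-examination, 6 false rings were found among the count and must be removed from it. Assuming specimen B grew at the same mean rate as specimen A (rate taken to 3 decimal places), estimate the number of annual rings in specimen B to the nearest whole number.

284 annual rings

Specimen A: correcting the raw count gives 617 − 6 + 12 = 623 true annual rings.
A: 453.6 mm over 623 years gives 453.6 / 623 ≈ 0.728 mm/yr.
Specimen B: 206.9 mm / 0.728 mm per year = 284.20 years ≈ 284 annual rings.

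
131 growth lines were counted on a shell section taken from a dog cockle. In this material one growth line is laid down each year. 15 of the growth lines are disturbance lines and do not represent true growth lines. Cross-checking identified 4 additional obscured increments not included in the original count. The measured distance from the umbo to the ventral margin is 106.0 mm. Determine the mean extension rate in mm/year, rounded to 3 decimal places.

Adjusted count: 131 − 15 + 4 = 120 growth lines.
Extension rate ≈ 106.0 / 120 = 0.883 mm/year.

0.883 mm/year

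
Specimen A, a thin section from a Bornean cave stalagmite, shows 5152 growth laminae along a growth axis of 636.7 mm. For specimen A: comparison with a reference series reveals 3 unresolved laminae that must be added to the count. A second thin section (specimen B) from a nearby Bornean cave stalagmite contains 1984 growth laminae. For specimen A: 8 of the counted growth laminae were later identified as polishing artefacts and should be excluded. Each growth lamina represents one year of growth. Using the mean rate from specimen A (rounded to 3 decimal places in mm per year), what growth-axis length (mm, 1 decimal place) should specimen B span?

246.0 mm

Specimen A: true growth lamina count = 5152 − 8 + 3 = 5147.
A: 636.7 mm over 5147 years gives 636.7 / 5147 ≈ 0.124 mm/year.
Length of B = 0.124 × 1984 = 246.0 mm.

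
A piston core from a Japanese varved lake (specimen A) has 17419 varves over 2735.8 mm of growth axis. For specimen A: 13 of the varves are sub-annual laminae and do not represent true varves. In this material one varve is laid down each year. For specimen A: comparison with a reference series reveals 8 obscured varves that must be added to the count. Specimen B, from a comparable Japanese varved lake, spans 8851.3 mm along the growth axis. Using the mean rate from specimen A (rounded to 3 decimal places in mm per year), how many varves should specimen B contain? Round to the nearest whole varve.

Specimen A: true varve count = 17419 − 13 + 8 = 17414.
A: 2735.8 mm over 17414 years gives 2735.8 / 17414 ≈ 0.157 mm per year.
Specimen B: 8851.3 mm / 0.157 mm per year = 56377.71 years ≈ 56378 varves.

56378 varves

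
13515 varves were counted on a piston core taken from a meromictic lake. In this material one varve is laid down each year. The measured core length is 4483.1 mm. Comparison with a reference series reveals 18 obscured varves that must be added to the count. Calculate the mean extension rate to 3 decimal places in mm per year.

Correcting the raw count gives 13515 + 18 = 13533 true varves.
4483.1 mm over 13533 years gives 4483.1 / 13533 ≈ 0.331 mm per year.

0.331 mm per year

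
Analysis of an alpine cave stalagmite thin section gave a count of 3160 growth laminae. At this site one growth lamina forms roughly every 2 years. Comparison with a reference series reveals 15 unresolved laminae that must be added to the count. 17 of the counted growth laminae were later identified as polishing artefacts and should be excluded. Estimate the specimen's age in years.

6316 yr

Correcting the raw count gives 3160 − 17 + 15 = 3158 true growth laminae.
At 2 years per growth lamina, 3158 × 2 = 6316 years.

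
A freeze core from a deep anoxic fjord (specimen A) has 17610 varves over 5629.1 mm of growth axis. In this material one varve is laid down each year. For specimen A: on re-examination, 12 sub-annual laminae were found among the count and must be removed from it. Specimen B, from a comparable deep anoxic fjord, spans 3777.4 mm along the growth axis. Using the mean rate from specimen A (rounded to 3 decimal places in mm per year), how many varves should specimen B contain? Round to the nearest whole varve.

Specimen A: adjusted count: 17610 − 12 = 17598 varves.
A: Mean rate = 5629.1 mm / 17598 years ≈ 0.320 mm per year.
For B, 3777.4 / 0.320 = 11804.38 years ≈ 11804 varves.

11804 varves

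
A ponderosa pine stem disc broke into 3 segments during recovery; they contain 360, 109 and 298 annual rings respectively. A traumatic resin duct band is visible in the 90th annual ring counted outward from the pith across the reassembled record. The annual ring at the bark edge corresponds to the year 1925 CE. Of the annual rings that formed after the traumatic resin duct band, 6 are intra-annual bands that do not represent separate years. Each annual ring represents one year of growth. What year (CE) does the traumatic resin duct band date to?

Total annual rings = 360 + 109 + 298 = 767.
767 − 90 = 677 annual rings lie beyond the traumatic resin duct band toward the bark edge.
Excluding 6 false annual rings: 677 − 6 = 671.
1925 − 671 = 1254 CE.

1254 CE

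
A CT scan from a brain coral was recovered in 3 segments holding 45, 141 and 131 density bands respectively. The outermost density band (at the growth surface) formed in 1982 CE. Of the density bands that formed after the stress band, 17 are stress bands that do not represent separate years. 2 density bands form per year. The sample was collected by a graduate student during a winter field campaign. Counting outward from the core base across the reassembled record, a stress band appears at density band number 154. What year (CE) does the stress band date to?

1909 CE

Total density bands = 45 + 141 + 131 = 317.
The stress band sits at density band 154 from the core base, so 317 − 154 = 163 density bands formed after it.
Excluding 17 false density bands: 163 − 17 = 146.
Dividing by 2 density bands per year: 146 / 2 = 73 years.
1982 − 73 = 1909 CE.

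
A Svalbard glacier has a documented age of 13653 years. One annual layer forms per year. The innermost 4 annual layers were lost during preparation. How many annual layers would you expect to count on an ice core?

13649 annual layers

Expected annual layers over 13653 years: 13653.
Less the 4 uncaptured annual layers: 13653 − 4 = 13649.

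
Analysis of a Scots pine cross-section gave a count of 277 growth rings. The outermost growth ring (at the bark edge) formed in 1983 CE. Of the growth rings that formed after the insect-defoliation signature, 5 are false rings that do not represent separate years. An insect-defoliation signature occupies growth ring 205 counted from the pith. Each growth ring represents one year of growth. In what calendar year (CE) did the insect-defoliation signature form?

277 − 205 = 72 growth rings lie beyond the insect-defoliation signature toward the bark edge.
72 − 5 false = 67 true growth rings after the insect-defoliation signature.
The growth ring at the bark edge is 1983 CE, so the insect-defoliation signature dates to 1983 − 67 = 1916 CE.

1916 CE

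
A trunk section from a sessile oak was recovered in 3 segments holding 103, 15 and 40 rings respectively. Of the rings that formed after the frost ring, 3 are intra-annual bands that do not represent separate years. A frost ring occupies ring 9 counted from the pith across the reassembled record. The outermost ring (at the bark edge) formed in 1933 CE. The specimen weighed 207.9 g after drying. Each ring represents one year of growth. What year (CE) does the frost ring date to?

Total rings = 103 + 15 + 40 = 158.
158 − 9 = 149 rings lie beyond the frost ring toward the bark edge.
149 − 3 false = 146 true rings after the frost ring.
1933 − 146 = 1787 CE.

1787 CE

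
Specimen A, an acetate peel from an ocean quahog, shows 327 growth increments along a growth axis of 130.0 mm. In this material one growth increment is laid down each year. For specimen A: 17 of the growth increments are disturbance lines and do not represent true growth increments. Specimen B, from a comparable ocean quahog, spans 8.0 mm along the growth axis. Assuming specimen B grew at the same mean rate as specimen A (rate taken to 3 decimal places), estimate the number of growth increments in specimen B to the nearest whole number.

19 growth increments

Specimen A: correcting the raw count gives 327 − 17 = 310 true growth increments.
A: Mean rate = 130.0 mm / 310 years ≈ 0.419 mm/year.
For B, 8.0 / 0.419 = 19.09 years ≈ 19 growth increments.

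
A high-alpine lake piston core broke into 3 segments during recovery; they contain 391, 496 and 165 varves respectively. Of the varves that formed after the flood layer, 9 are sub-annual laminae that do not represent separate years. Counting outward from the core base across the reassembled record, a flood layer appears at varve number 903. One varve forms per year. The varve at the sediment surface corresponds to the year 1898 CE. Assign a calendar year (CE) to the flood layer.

Total varves = 391 + 496 + 165 = 1052.
1052 − 903 = 149 varves lie beyond the flood layer toward the sediment surface.
Excluding 9 false varves: 149 − 9 = 140.
1898 − 140 = 1758 CE.

1758 CE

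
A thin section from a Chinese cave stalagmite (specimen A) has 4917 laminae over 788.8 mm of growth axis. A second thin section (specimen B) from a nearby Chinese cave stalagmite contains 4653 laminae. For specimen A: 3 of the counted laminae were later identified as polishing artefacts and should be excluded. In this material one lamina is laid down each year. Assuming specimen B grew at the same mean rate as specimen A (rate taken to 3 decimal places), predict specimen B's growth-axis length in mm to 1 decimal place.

749.1 mm

Specimen A: adjusted count: 4917 − 3 = 4914 laminae.
A: Mean rate = 788.8 mm / 4914 years ≈ 0.161 mm/yr.
B's length ≈ 0.161 × 4653 = 749.1 mm.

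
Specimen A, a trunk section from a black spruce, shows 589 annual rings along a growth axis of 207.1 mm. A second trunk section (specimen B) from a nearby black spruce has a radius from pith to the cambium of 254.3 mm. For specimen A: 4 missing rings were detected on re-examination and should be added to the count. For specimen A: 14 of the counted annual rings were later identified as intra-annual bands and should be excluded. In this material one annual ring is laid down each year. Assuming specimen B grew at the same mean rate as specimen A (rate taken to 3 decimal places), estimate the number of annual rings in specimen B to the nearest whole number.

710 annual rings

Specimen A: true annual ring count = 589 − 14 + 4 = 579.
A: 207.1 mm over 579 years gives 207.1 / 579 ≈ 0.358 mm/yr.
B spans 254.3 / 0.358 = 710.34 years ≈ 710 annual rings.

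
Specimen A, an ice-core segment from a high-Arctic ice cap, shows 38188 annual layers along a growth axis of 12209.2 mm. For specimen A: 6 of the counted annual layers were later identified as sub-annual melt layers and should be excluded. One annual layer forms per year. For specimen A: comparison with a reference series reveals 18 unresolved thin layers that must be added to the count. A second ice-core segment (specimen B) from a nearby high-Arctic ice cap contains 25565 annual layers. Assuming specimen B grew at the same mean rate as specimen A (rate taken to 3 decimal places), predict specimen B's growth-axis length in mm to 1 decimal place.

Specimen A: true annual layer count = 38188 − 6 + 18 = 38200.
A: Mean rate = 12209.2 mm / 38200 years ≈ 0.320 mm per year.
B's length ≈ 0.320 × 25565 = 8180.8 mm.

8180.8 mm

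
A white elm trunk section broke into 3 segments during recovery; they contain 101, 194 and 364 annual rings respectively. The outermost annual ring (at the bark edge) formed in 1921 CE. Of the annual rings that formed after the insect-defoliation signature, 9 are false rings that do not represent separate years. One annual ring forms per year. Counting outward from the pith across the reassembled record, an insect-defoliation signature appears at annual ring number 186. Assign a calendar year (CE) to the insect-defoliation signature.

Total annual rings = 101 + 194 + 364 = 659.
659 − 186 = 473 annual rings lie beyond the insect-defoliation signature toward the bark edge.
Removing the 9 false annual rings leaves 473 − 9 = 464 true annual rings beyond the insect-defoliation signature.
Counting back 464 years from 1921 CE places the insect-defoliation signature in 1921 − 464 = 1457 CE.

1457 CE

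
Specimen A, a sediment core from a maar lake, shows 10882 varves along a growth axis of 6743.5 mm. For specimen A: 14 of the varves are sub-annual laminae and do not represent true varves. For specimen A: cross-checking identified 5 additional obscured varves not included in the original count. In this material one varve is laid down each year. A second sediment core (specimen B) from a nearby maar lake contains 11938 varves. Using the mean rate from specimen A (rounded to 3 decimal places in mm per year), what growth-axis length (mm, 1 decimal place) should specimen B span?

7401.6 mm

Specimen A: correcting the raw count gives 10882 − 14 + 5 = 10873 true varves.
A: Extension rate ≈ 6743.5 / 10873 = 0.620 mm per year.
B's length ≈ 0.620 × 11938 = 7401.6 mm.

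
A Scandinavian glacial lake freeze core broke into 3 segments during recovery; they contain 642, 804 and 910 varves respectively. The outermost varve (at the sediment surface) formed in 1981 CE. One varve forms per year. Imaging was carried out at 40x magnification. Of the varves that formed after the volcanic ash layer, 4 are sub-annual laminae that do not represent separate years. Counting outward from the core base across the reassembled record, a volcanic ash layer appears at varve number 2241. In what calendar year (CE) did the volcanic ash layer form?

1870 CE

Total varves = 642 + 804 + 910 = 2356.
Between varve 2241 and the sediment surface there are 2356 − 2241 = 115 varves.
Removing the 4 false varves leaves 115 − 4 = 111 true varves beyond the volcanic ash layer.
Counting back 111 years from 1981 CE places the volcanic ash layer in 1981 − 111 = 1870 CE.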